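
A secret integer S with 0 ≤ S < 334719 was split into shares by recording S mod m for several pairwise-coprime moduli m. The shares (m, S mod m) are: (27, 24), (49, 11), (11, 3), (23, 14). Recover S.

314493

The moduli are pairwise coprime; N = 27·49·11·23 = 334719.
N/27 = 12397; 12397 ≡ 4 (mod 27); 4·7 ≡ 1, so inverse 7.
N/49 = 6831; 6831 ≡ 20 (mod 49); 20·27 ≡ 1, so inverse 27.
N/11 = 30429; 30429 ≡ 3 (mod 11); 3·4 ≡ 1, so inverse 4.
N/23 = 14553; 14553 ≡ 17 (mod 23); 17·19 ≡ 1, so inverse 19.
S ≡ 24·12397·7 + 11·6831·27 + 3·30429·4 + 14·14553·19 = 8347749.
8347749 mod 334719 = 314493.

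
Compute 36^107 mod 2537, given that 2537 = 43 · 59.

2027

Mod 43: 36 ≡ 36; by Fermat, exponent reduces to 107 mod 42 = 23; 36^23 ≡ 6 (mod 43).
Mod 59: 36 ≡ 36; by Fermat, exponent reduces to 107 mod 58 = 49; 36^49 ≡ 21 (mod 59).
Combine by CRT: x ≡ 6 (mod 43), x ≡ 21 (mod 59) ⇒ x ≡ 2027 (mod 2537).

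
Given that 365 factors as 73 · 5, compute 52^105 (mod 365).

197

Mod 73: 52 ≡ 52; by Fermat, exponent reduces to 105 mod 72 = 33; 52^33 ≡ 51 (mod 73).
Mod 5: 52 ≡ 2; by Fermat, exponent reduces to 105 mod 4 = 1; 2^1 ≡ 2 (mod 5).
Combine by CRT: x ≡ 51 (mod 73), x ≡ 2 (mod 5) ⇒ x ≡ 197 (mod 365).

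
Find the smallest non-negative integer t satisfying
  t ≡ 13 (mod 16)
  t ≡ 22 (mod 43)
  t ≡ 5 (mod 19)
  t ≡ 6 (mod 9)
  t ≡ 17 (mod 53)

From t ≡ 13 (mod 16) write t = 13 + 16s. Substituting into t ≡ 22 (mod 43) gives 16s ≡ 9 (mod 43), and since 16⁻¹ ≡ 35 (mod 43), s ≡ 14. Hence t ≡ 13 + 16·14 = 237 (mod 688).
From t ≡ 237 (mod 688) write t = 237 + 688s. Substituting into t ≡ 5 (mod 19) gives 688s ≡ 15 (mod 19), and since 4⁻¹ ≡ 5 (mod 19), s ≡ 18. Hence t ≡ 237 + 688·18 = 12621 (mod 13072).
From t ≡ 12621 (mod 13072) write t = 12621 + 13072s. Substituting into t ≡ 6 (mod 9) gives 13072s ≡ 3 (mod 9), and since 4⁻¹ ≡ 7 (mod 9), s ≡ 3. Hence t ≡ 12621 + 13072·3 = 51837 (mod 117648).
From t ≡ 51837 (mod 117648) write t = 51837 + 117648s. Substituting into t ≡ 17 (mod 53) gives 117648s ≡ 14 (mod 53), and since 41⁻¹ ≡ 22 (mod 53), s ≡ 43. Hence t ≡ 51837 + 117648·43 = 5110701 (mod 6235344).

5110701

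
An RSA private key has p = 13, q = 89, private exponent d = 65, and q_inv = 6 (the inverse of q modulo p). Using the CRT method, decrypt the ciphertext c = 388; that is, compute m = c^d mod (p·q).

d_p = d mod (p−1) = 65 mod 12 = 5; d_q = d mod (q−1) = 65.
m₁ = c^(d_p) mod p: c ≡ 11 (mod 13), and 11^5 mod 13 = 7.
m₂ = c^(d_q) mod q: c ≡ 32 (mod 89), and 32^65 mod 89 = 64.
h = q_inv·(m₁ − m₂) mod p = 6·(7 − 64) mod 13 = 9.
m = m₂ + h·q = 64 + 9·89 = 865.

865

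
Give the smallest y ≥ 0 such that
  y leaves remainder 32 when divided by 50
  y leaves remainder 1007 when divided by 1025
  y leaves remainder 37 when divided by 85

28682

gcd(50, 1025) = 25 and 25 | (1007 − 32), so the pair is consistent; merging gives y ≡ 2032 (mod 2050), where 2050 = lcm(50, 1025).
gcd(2050, 85) = 5 and 5 | (37 − 2032), so the pair is consistent; merging gives y ≡ 28682 (mod 34850), where 34850 = lcm(2050, 85).
The solution is unique modulo lcm(50, 1025, 85) = 34850.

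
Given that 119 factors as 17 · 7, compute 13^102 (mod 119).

50

Mod 17: 13 ≡ 13; by Fermat, exponent reduces to 102 mod 16 = 6; 13^6 ≡ 16 (mod 17).
Mod 7: 13 ≡ 6; since 6 | 102, by Fermat 6^102 ≡ 1 (mod 7).
Combine by CRT: x ≡ 16 (mod 17), x ≡ 1 (mod 7) ⇒ x ≡ 50 (mod 119).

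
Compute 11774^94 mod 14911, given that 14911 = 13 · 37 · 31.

Mod 13: 11774 ≡ 9; by Fermat, exponent reduces to 94 mod 12 = 10; 9^10 ≡ 9 (mod 13).
Mod 37: 11774 ≡ 8; by Fermat, exponent reduces to 94 mod 36 = 22; 8^22 ≡ 11 (mod 37).
Mod 31: 11774 ≡ 25; by Fermat, exponent reduces to 94 mod 30 = 4; 25^4 ≡ 25 (mod 31).
Combine by CRT: x ≡ 9 (mod 13), x ≡ 11 (mod 37), x ≡ 25 (mod 31) ⇒ x ≡ 7744 (mod 14911).

7744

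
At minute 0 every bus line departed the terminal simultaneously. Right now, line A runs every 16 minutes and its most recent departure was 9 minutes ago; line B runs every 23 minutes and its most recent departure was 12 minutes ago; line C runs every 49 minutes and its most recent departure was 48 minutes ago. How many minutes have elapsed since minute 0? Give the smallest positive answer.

The moduli are pairwise coprime; N = 16·23·49 = 18032.
N/16 = 1127; 1127 ≡ 7 (mod 16); 7·7 ≡ 1, so inverse 7.
N/23 = 784; 784 ≡ 2 (mod 23); 2·12 ≡ 1, so inverse 12.
N/49 = 368; 368 ≡ 25 (mod 49); 25·2 ≡ 1, so inverse 2.
t ≡ 9·1127·7 + 12·784·12 + 48·368·2 = 219225.
219225 mod 18032 = 2841.

2841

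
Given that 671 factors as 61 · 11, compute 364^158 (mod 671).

Mod 61: 364 ≡ 59; by Fermat, exponent reduces to 158 mod 60 = 38; 59^38 ≡ 49 (mod 61).
Mod 11: 364 ≡ 1; by Fermat, exponent reduces to 158 mod 10 = 8; 1^8 ≡ 1 (mod 11).
Combine by CRT: x ≡ 49 (mod 61), x ≡ 1 (mod 11) ⇒ x ≡ 232 (mod 671).

232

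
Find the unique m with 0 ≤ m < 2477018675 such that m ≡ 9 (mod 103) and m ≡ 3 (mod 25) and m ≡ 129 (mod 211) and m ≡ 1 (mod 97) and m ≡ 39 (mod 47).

The moduli are pairwise coprime; N = 103·25·211·97·47 = 2477018675.
N/103 = 24048725; 24048725 ≡ 79 (mod 103); 79·30 ≡ 1, so inverse 30.
N/25 = 99080747; 99080747 ≡ 22 (mod 25); 22·8 ≡ 1, so inverse 8.
N/211 = 11739425; 11739425 ≡ 18 (mod 211); 18·129 ≡ 1, so inverse 129.
N/97 = 25536275; 25536275 ≡ 55 (mod 97); 55·30 ≡ 1, so inverse 30.
N/47 = 52702525; 52702525 ≡ 15 (mod 47); 15·22 ≡ 1, so inverse 22.
m ≡ 9·24048725·30 + 3·99080747·8 + 129·11739425·129 + 1·25536275·30 + 39·52702525·22 = 250211719803.
250211719803 mod 2477018675 = 32833628.

32833628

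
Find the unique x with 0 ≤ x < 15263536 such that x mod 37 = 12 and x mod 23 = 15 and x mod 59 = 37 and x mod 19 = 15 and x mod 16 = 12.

The moduli are pairwise coprime; N = 37·23·59·19·16 = 15263536.
N/37 = 412528; 412528 ≡ 15 (mod 37); 15·5 ≡ 1, so inverse 5.
N/23 = 663632; 663632 ≡ 13 (mod 23); 13·16 ≡ 1, so inverse 16.
N/59 = 258704; 258704 ≡ 48 (mod 59); 48·16 ≡ 1, so inverse 16.
N/19 = 803344; 803344 ≡ 5 (mod 19); 5·4 ≡ 1, so inverse 4.
N/16 = 953971; 953971 ≡ 3 (mod 16); 3·11 ≡ 1, so inverse 11.
x ≡ 12·412528·5 + 15·663632·16 + 37·258704·16 + 15·803344·4 + 12·953971·11 = 511300940.
511300940 mod 15263536 = 7604252.

7604252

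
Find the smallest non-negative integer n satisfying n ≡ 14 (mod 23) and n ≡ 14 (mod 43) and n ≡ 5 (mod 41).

30673

From n ≡ 14 (mod 23) write n = 14 + 23t. Substituting into n ≡ 14 (mod 43) gives 23t ≡ 0 (mod 43), and since 23⁻¹ ≡ 15 (mod 43), t ≡ 0. Hence n ≡ 14 + 23·0 = 14 (mod 989).
From n ≡ 14 (mod 989) write n = 14 + 989t. Substituting into n ≡ 5 (mod 41) gives 989t ≡ 32 (mod 41), and since 5⁻¹ ≡ 33 (mod 41), t ≡ 31. Hence n ≡ 14 + 989·31 = 30673 (mod 40549).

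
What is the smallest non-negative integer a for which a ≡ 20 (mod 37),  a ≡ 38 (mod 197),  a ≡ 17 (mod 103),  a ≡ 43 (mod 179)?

From a ≡ 20 (mod 37) write a = 20 + 37t. Substituting into a ≡ 38 (mod 197) gives 37t ≡ 18 (mod 197), and since 37⁻¹ ≡ 16 (mod 197), t ≡ 91. Hence a ≡ 20 + 37·91 = 3387 (mod 7289).
From a ≡ 3387 (mod 7289) write a = 3387 + 7289t. Substituting into a ≡ 17 (mod 103) gives 7289t ≡ 29 (mod 103), and since 79⁻¹ ≡ 30 (mod 103), t ≡ 46. Hence a ≡ 3387 + 7289·46 = 338681 (mod 750767).
From a ≡ 338681 (mod 750767) write a = 338681 + 750767t. Substituting into a ≡ 43 (mod 179) gives 750767t ≡ 30 (mod 179), and since 41⁻¹ ≡ 131 (mod 179), t ≡ 171. Hence a ≡ 338681 + 750767·171 = 128719838 (mod 134387293).

128719838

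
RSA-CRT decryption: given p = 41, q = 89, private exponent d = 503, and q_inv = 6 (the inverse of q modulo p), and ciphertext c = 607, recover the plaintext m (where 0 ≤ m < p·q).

d_p = d mod (p−1) = 503 mod 40 = 23; d_q = d mod (q−1) = 63.
m₁ = c^(d_p) mod p: c ≡ 33 (mod 41), and 33^23 mod 41 = 21.
m₂ = c^(d_q) mod q: c ≡ 73 (mod 89), and 73^63 mod 89 = 44.
h = q_inv·(m₁ − m₂) mod p = 6·(21 − 44) mod 41 = 26.
m = m₂ + h·q = 44 + 26·89 = 2358.

2358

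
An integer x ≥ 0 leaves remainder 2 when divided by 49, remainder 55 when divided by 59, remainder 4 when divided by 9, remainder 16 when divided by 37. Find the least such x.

Combine the congruences pairwise.
From x ≡ 2 (mod 49) write x = 2 + 49t. Substituting into x ≡ 55 (mod 59) gives 49t ≡ 53 (mod 59), and since 49⁻¹ ≡ 53 (mod 59), t ≡ 36. Hence x ≡ 2 + 49·36 = 1766 (mod 2891).
From x ≡ 1766 (mod 2891) write x = 1766 + 2891t. Substituting into x ≡ 4 (mod 9) gives 2891t ≡ 2 (mod 9), and since 2⁻¹ ≡ 5 (mod 9), t ≡ 1. Hence x ≡ 1766 + 2891·1 = 4657 (mod 26019).
From x ≡ 4657 (mod 26019) write x = 4657 + 26019t. Substituting into x ≡ 16 (mod 37) gives 26019t ≡ 21 (mod 37), and since 8⁻¹ ≡ 14 (mod 37), t ≡ 35. Hence x ≡ 4657 + 26019·35 = 915322 (mod 962703).

915322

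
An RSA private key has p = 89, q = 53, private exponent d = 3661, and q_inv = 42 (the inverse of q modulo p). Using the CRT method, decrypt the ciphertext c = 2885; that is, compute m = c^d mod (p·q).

d_p = d mod (p−1) = 3661 mod 88 = 53; d_q = d mod (q−1) = 21.
m₁ = c^(d_p) mod p: c ≡ 37 (mod 89), and 37^53 mod 89 = 52.
m₂ = c^(d_q) mod q: c ≡ 23 (mod 53), and 23^21 mod 53 = 23.
h = q_inv·(m₁ − m₂) mod p = 42·(52 − 23) mod 89 = 61.
m = m₂ + h·q = 23 + 61·53 = 3256.

3256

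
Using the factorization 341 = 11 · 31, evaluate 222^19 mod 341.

Mod 11: 222 ≡ 2; by Fermat, exponent reduces to 19 mod 10 = 9; 2^9 ≡ 6 (mod 11).
Mod 31: 222 ≡ 5; 5^19 ≡ 5 (mod 31).
Combine by CRT: x ≡ 6 (mod 11), x ≡ 5 (mod 31) ⇒ x ≡ 160 (mod 341).

160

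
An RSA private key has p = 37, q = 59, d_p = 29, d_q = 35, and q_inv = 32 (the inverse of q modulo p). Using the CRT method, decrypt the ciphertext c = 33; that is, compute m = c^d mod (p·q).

2088

m₁ = c^(d_p) mod p: c ≡ 33 (mod 37), and 33^29 mod 37 = 16.
m₂ = c^(d_q) mod q: c ≡ 33 (mod 59), and 33^35 mod 59 = 23.
h = q_inv·(m₁ − m₂) mod p = 32·(16 − 23) mod 37 = 35.
m = m₂ + h·q = 23 + 35·59 = 2088.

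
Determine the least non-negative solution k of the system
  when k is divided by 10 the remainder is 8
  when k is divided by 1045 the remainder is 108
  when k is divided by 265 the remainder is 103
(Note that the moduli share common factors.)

Combine the congruences pairwise.
gcd(10, 1045) = 5 and 5 | (108 − 8), so the pair is consistent; merging gives k ≡ 108 (mod 2090), where 2090 = lcm(10, 1045).
gcd(2090, 265) = 5 and 5 | (103 − 108), so the pair is consistent; merging gives k ≡ 18918 (mod 110770), where 110770 = lcm(2090, 265).
The solution is unique modulo lcm(10, 1045, 265) = 110770.

18918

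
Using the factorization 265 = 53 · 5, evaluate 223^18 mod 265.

Mod 53: 223 ≡ 11; 11^18 ≡ 16 (mod 53).
Mod 5: 223 ≡ 3; by Fermat, exponent reduces to 18 mod 4 = 2; 3^2 ≡ 4 (mod 5).
Combine by CRT: x ≡ 16 (mod 53), x ≡ 4 (mod 5) ⇒ x ≡ 69 (mod 265).

69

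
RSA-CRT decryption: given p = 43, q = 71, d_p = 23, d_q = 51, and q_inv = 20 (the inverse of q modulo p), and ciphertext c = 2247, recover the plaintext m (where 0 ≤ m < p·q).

2744

m₁ = c^(d_p) mod p: c ≡ 11 (mod 43), and 11^23 mod 43 = 35.
m₂ = c^(d_q) mod q: c ≡ 46 (mod 71), and 46^51 mod 71 = 46.
h = q_inv·(m₁ − m₂) mod p = 20·(35 − 46) mod 43 = 38.
m = m₂ + h·q = 46 + 38·71 = 2744.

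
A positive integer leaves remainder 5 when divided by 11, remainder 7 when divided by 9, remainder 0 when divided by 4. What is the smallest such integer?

16

The moduli are pairwise coprime; N = 11·9·4 = 396.
N/11 = 36; 36 ≡ 3 (mod 11); 3·4 ≡ 1, so inverse 4.
N/9 = 44; 44 ≡ 8 (mod 9); 8·8 ≡ 1, so inverse 8.
N/4 = 99; 99 ≡ 3 (mod 4); 3·3 ≡ 1, so inverse 3.
m ≡ 5·36·4 + 7·44·8 + 0·99·3 = 3184.
3184 mod 396 = 16.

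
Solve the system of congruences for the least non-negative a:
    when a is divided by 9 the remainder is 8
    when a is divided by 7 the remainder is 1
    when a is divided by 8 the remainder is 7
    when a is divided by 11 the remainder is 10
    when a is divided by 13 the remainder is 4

The moduli are pairwise coprime; N = 9·7·8·11·13 = 72072.
N/9 = 8008; 8008 ≡ 7 (mod 9); 7·4 ≡ 1, so inverse 4.
N/7 = 10296; 10296 ≡ 6 (mod 7); 6·6 ≡ 1, so inverse 6.
N/8 = 9009; 9009 ≡ 1 (mod 8), inverse 1.
N/11 = 6552; 6552 ≡ 7 (mod 11); 7·8 ≡ 1, so inverse 8.
N/13 = 5544; 5544 ≡ 6 (mod 13); 6·11 ≡ 1, so inverse 11.
a ≡ 8·8008·4 + 1·10296·6 + 7·9009·1 + 10·6552·8 + 4·5544·11 = 1149191.
1149191 mod 72072 = 68111.

68111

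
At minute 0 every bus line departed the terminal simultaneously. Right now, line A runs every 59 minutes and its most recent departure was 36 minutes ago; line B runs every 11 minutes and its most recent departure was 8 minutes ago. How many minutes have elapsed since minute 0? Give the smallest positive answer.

Combine the congruences pairwise.
From t ≡ 36 (mod 59) write t = 36 + 59s. Substituting into t ≡ 8 (mod 11) gives 59s ≡ 5 (mod 11), and since 4⁻¹ ≡ 3 (mod 11), s ≡ 4. Hence t ≡ 36 + 59·4 = 272 (mod 649).

272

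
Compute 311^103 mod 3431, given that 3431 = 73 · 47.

1965

Mod 73: 311 ≡ 19; by Fermat, exponent reduces to 103 mod 72 = 31; 19^31 ≡ 67 (mod 73).
Mod 47: 311 ≡ 29; by Fermat, exponent reduces to 103 mod 46 = 11; 29^11 ≡ 38 (mod 47).
Combine by CRT: x ≡ 67 (mod 73), x ≡ 38 (mod 47) ⇒ x ≡ 1965 (mod 3431).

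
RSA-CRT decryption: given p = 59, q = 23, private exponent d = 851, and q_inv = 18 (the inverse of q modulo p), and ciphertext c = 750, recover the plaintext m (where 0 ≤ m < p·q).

d_p = d mod (p−1) = 851 mod 58 = 39; d_q = d mod (q−1) = 15.
m₁ = c^(d_p) mod p: c ≡ 42 (mod 59), and 42^39 mod 59 = 47.
m₂ = c^(d_q) mod q: c ≡ 14 (mod 23), and 14^15 mod 23 = 17.
h = q_inv·(m₁ − m₂) mod p = 18·(47 − 17) mod 59 = 9.
m = m₂ + h·q = 17 + 9·23 = 224.

224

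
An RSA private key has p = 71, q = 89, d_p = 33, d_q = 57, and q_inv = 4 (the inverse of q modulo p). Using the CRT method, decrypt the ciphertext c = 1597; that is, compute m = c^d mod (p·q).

m₁ = c^(d_p) mod p: c ≡ 35 (mod 71), and 35^33 mod 71 = 67.
m₂ = c^(d_q) mod q: c ≡ 84 (mod 89), and 84^57 mod 89 = 49.
h = q_inv·(m₁ − m₂) mod p = 4·(67 − 49) mod 71 = 1.
m = m₂ + h·q = 49 + 1·89 = 138.

138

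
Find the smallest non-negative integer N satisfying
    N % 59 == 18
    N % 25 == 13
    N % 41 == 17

The moduli are pairwise coprime; M = 59·25·41 = 60475.
M/59 = 1025; 1025 ≡ 22 (mod 59); 22·51 ≡ 1, so inverse 51.
M/25 = 2419; 2419 ≡ 19 (mod 25); 19·4 ≡ 1, so inverse 4.
M/41 = 1475; 1475 ≡ 40 (mod 41); 40·40 ≡ 1, so inverse 40.
N ≡ 18·1025·51 + 13·2419·4 + 17·1475·40 = 2069738.
2069738 mod 60475 = 13588.

13588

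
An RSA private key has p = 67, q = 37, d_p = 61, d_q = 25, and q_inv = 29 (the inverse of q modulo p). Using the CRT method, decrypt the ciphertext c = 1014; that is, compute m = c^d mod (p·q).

2074

m₁ = c^(d_p) mod p: c ≡ 9 (mod 67), and 9^61 mod 67 = 64.
m₂ = c^(d_q) mod q: c ≡ 15 (mod 37), and 15^25 mod 37 = 2.
h = q_inv·(m₁ − m₂) mod p = 29·(64 − 2) mod 67 = 56.
m = m₂ + h·q = 2 + 56·37 = 2074.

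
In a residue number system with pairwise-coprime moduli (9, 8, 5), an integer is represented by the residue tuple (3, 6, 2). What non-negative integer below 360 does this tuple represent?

From x ≡ 3 (mod 9) write x = 3 + 9t. Substituting into x ≡ 6 (mod 8) gives 9t ≡ 3 (mod 8), and since 1⁻¹ ≡ 1 (mod 8), t ≡ 3. Hence x ≡ 3 + 9·3 = 30 (mod 72).
From x ≡ 30 (mod 72) write x = 30 + 72t. Substituting into x ≡ 2 (mod 5) gives 72t ≡ 2 (mod 5), and since 2⁻¹ ≡ 3 (mod 5), t ≡ 1. Hence x ≡ 30 + 72·1 = 102 (mod 360).

102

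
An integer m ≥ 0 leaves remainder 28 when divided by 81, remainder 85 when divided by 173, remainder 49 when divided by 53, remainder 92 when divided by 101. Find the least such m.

20732059

The moduli are pairwise coprime; N = 81·173·53·101 = 75011589.
N/81 = 926069; 926069 ≡ 77 (mod 81); 77·20 ≡ 1, so inverse 20.
N/173 = 433593; 433593 ≡ 55 (mod 173); 55·151 ≡ 1, so inverse 151.
N/53 = 1415313; 1415313 ≡ 1 (mod 53), inverse 1.
N/101 = 742689; 742689 ≡ 36 (mod 101); 36·87 ≡ 1, so inverse 87.
m ≡ 28·926069·20 + 85·433593·151 + 49·1415313·1 + 92·742689·87 = 12097597888.
12097597888 mod 75011589 = 20732059.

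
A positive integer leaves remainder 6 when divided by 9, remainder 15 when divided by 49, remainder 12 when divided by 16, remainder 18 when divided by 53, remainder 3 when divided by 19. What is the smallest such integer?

3819516

Combine the congruences pairwise.
From a ≡ 6 (mod 9) write a = 6 + 9t. Substituting into a ≡ 15 (mod 49) gives 9t ≡ 9 (mod 49), and since 9⁻¹ ≡ 11 (mod 49), t ≡ 1. Hence a ≡ 6 + 9·1 = 15 (mod 441).
From a ≡ 15 (mod 441) write a = 15 + 441t. Substituting into a ≡ 12 (mod 16) gives 441t ≡ 13 (mod 16), and since 9⁻¹ ≡ 9 (mod 16), t ≡ 5. Hence a ≡ 15 + 441·5 = 2220 (mod 7056).
From a ≡ 2220 (mod 7056) write a = 2220 + 7056t. Substituting into a ≡ 18 (mod 53) gives 7056t ≡ 24 (mod 53), and since 7⁻¹ ≡ 38 (mod 53), t ≡ 11. Hence a ≡ 2220 + 7056·11 = 79836 (mod 373968).
From a ≡ 79836 (mod 373968) write a = 79836 + 373968t. Substituting into a ≡ 3 (mod 19) gives 373968t ≡ 5 (mod 19), and since 10⁻¹ ≡ 2 (mod 19), t ≡ 10. Hence a ≡ 79836 + 373968·10 = 3819516 (mod 7105392).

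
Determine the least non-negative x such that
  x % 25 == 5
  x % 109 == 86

Combine the congruences pairwise.
From x ≡ 5 (mod 25) write x = 5 + 25t. Substituting into x ≡ 86 (mod 109) gives 25t ≡ 81 (mod 109), and since 25⁻¹ ≡ 48 (mod 109), t ≡ 73. Hence x ≡ 5 + 25·73 = 1830 (mod 2725).

1830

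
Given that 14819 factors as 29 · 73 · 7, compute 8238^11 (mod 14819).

Mod 29: 8238 ≡ 2; 2^11 ≡ 18 (mod 29).
Mod 73: 8238 ≡ 62; 62^11 ≡ 39 (mod 73).
Mod 7: 8238 ≡ 6; by Fermat, exponent reduces to 11 mod 6 = 5; 6^5 ≡ 6 (mod 7).
Combine by CRT: x ≡ 18 (mod 29), x ≡ 39 (mod 73), x ≡ 6 (mod 7) ⇒ x ≡ 3324 (mod 14819).

3324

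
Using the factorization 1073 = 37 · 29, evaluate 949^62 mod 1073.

361

Mod 37: 949 ≡ 24; by Fermat, exponent reduces to 62 mod 36 = 26; 24^26 ≡ 28 (mod 37).
Mod 29: 949 ≡ 21; by Fermat, exponent reduces to 62 mod 28 = 6; 21^6 ≡ 13 (mod 29).
Combine by CRT: x ≡ 28 (mod 37), x ≡ 13 (mod 29) ⇒ x ≡ 361 (mod 1073).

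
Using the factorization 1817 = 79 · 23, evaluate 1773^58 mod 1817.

629

Mod 79: 1773 ≡ 35; 35^58 ≡ 76 (mod 79).
Mod 23: 1773 ≡ 2; by Fermat, exponent reduces to 58 mod 22 = 14; 2^14 ≡ 8 (mod 23).
Combine by CRT: x ≡ 76 (mod 79), x ≡ 8 (mod 23) ⇒ x ≡ 629 (mod 1817).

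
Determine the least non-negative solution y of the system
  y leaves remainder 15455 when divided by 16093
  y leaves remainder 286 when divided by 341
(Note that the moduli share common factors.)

224664

Combine the congruences pairwise.
gcd(16093, 341) = 11 and 11 | (286 − 15455), so the pair is consistent; merging gives y ≡ 224664 (mod 498883), where 498883 = lcm(16093, 341).
The solution is unique modulo lcm(16093, 341) = 498883.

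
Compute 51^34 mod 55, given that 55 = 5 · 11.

36

Mod 5: 51 ≡ 1; by Fermat, exponent reduces to 34 mod 4 = 2; 1^2 ≡ 1 (mod 5).
Mod 11: 51 ≡ 7; by Fermat, exponent reduces to 34 mod 10 = 4; 7^4 ≡ 3 (mod 11).
Combine by CRT: x ≡ 1 (mod 5), x ≡ 3 (mod 11) ⇒ x ≡ 36 (mod 55).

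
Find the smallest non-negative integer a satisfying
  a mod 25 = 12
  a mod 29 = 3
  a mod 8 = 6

2062

From a ≡ 12 (mod 25) write a = 12 + 25t. Substituting into a ≡ 3 (mod 29) gives 25t ≡ 20 (mod 29), and since 25⁻¹ ≡ 7 (mod 29), t ≡ 24. Hence a ≡ 12 + 25·24 = 612 (mod 725).
From a ≡ 612 (mod 725) write a = 612 + 725t. Substituting into a ≡ 6 (mod 8) gives 725t ≡ 2 (mod 8), and since 5⁻¹ ≡ 5 (mod 8), t ≡ 2. Hence a ≡ 612 + 725·2 = 2062 (mod 5800).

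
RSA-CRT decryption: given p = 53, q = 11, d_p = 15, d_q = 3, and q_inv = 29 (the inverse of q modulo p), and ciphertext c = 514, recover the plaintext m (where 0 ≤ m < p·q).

380

m₁ = c^(d_p) mod p: c ≡ 37 (mod 53), and 37^15 mod 53 = 9.
m₂ = c^(d_q) mod q: c ≡ 8 (mod 11), and 8^3 mod 11 = 6.
h = q_inv·(m₁ − m₂) mod p = 29·(9 − 6) mod 53 = 34.
m = m₂ + h·q = 6 + 34·11 = 380.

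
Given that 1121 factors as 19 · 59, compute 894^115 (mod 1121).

400

Mod 19: 894 ≡ 1; by Fermat, exponent reduces to 115 mod 18 = 7; 1^7 ≡ 1 (mod 19).
Mod 59: 894 ≡ 9; by Fermat, exponent reduces to 115 mod 58 = 57; 9^57 ≡ 46 (mod 59).
Combine by CRT: x ≡ 1 (mod 19), x ≡ 46 (mod 59) ⇒ x ≡ 400 (mod 1121).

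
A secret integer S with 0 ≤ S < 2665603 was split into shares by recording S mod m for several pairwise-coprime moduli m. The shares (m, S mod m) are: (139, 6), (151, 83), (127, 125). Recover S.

From S ≡ 6 (mod 139) write S = 6 + 139t. Substituting into S ≡ 83 (mod 151) gives 139t ≡ 77 (mod 151), and since 139⁻¹ ≡ 88 (mod 151), t ≡ 132. Hence S ≡ 6 + 139·132 = 18354 (mod 20989).
From S ≡ 18354 (mod 20989) write S = 18354 + 20989t. Substituting into S ≡ 125 (mod 127) gives 20989t ≡ 59 (mod 127), and since 34⁻¹ ≡ 71 (mod 127), t ≡ 125. Hence S ≡ 18354 + 20989·125 = 2641979 (mod 2665603).

2641979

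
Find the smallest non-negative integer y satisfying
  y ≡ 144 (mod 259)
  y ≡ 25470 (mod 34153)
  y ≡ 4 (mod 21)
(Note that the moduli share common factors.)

gcd(259, 34153) = 7 and 7 | (25470 − 144), so the pair is consistent; merging gives y ≡ 981754 (mod 1263661), where 1263661 = lcm(259, 34153).
gcd(1263661, 21) = 7 and 7 | (4 − 981754), so the pair is consistent; merging gives y ≡ 981754 (mod 3790983), where 3790983 = lcm(1263661, 21).
The solution is unique modulo lcm(259, 34153, 21) = 3790983.

981754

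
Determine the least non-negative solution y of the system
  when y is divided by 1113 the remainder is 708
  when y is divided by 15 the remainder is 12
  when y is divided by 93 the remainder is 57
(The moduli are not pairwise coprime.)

104217

gcd(1113, 15) = 3 and 3 | (12 − 708), so the pair is consistent; merging gives y ≡ 4047 (mod 5565), where 5565 = lcm(1113, 15).
gcd(5565, 93) = 3 and 3 | (57 − 4047), so the pair is consistent; merging gives y ≡ 104217 (mod 172515), where 172515 = lcm(5565, 93).
The solution is unique modulo lcm(1113, 15, 93) = 172515.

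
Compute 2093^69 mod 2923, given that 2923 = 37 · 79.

Mod 37: 2093 ≡ 21; by Fermat, exponent reduces to 69 mod 36 = 33; 21^33 ≡ 27 (mod 37).
Mod 79: 2093 ≡ 39; 39^69 ≡ 41 (mod 79).
Combine by CRT: x ≡ 27 (mod 37), x ≡ 41 (mod 79) ⇒ x ≡ 989 (mod 2923).

989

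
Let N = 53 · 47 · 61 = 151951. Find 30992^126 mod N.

123534

Mod 53: 30992 ≡ 40; by Fermat, exponent reduces to 126 mod 52 = 22; 40^22 ≡ 44 (mod 53).
Mod 47: 30992 ≡ 19; by Fermat, exponent reduces to 126 mod 46 = 34; 19^34 ≡ 18 (mod 47).
Mod 61: 30992 ≡ 4; by Fermat, exponent reduces to 126 mod 60 = 6; 4^6 ≡ 9 (mod 61).
Combine by CRT: x ≡ 44 (mod 53), x ≡ 18 (mod 47), x ≡ 9 (mod 61) ⇒ x ≡ 123534 (mod 151951).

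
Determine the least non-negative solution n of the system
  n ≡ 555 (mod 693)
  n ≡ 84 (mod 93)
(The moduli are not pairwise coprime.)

15801

gcd(693, 93) = 3 and 3 | (84 − 555), so the pair is consistent; merging gives n ≡ 15801 (mod 21483), where 21483 = lcm(693, 93).
The solution is unique modulo lcm(693, 93) = 21483.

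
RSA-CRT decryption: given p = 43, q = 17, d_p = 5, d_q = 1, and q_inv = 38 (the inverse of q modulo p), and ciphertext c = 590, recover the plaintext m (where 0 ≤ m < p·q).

267

m₁ = c^(d_p) mod p: c ≡ 31 (mod 43), and 31^5 mod 43 = 9.
m₂ = c^(d_q) mod q: c ≡ 12 (mod 17), and 12^1 mod 17 = 12.
h = q_inv·(m₁ − m₂) mod p = 38·(9 − 12) mod 43 = 15.
m = m₂ + h·q = 12 + 15·17 = 267.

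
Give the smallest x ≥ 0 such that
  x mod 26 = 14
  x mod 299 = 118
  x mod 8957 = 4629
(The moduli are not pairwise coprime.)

gcd(26, 299) = 13 and 13 | (118 − 14), so the pair is consistent; merging gives x ≡ 118 (mod 598), where 598 = lcm(26, 299).
gcd(598, 8957) = 13 and 13 | (4629 − 118), so the pair is consistent; merging gives x ≡ 228554 (mod 412022), where 412022 = lcm(598, 8957).
The solution is unique modulo lcm(26, 299, 8957) = 412022.

228554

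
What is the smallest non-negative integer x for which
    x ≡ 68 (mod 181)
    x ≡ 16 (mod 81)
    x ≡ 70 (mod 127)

Combine the congruences pairwise.
From x ≡ 68 (mod 181) write x = 68 + 181t. Substituting into x ≡ 16 (mod 81) gives 181t ≡ 29 (mod 81), and since 19⁻¹ ≡ 64 (mod 81), t ≡ 74. Hence x ≡ 68 + 181·74 = 13462 (mod 14661).
From x ≡ 13462 (mod 14661) write x = 13462 + 14661t. Substituting into x ≡ 70 (mod 127) gives 14661t ≡ 70 (mod 127), and since 56⁻¹ ≡ 93 (mod 127), t ≡ 33. Hence x ≡ 13462 + 14661·33 = 497275 (mod 1861947).

497275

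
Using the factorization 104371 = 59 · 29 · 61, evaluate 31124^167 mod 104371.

Mod 59: 31124 ≡ 31; by Fermat, exponent reduces to 167 mod 58 = 51; 31^51 ≡ 32 (mod 59).
Mod 29: 31124 ≡ 7; by Fermat, exponent reduces to 167 mod 28 = 27; 7^27 ≡ 25 (mod 29).
Mod 61: 31124 ≡ 14; by Fermat, exponent reduces to 167 mod 60 = 47; 14^47 ≡ 48 (mod 61).
Combine by CRT: x ≡ 32 (mod 59), x ≡ 25 (mod 29), x ≡ 48 (mod 61) ⇒ x ≡ 35550 (mod 104371).

35550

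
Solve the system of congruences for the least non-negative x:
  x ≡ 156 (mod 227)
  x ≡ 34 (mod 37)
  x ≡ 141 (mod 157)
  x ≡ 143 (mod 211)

The moduli are pairwise coprime; N = 227·37·157·211 = 278233673.
N/227 = 1225699; 1225699 ≡ 126 (mod 227); 126·218 ≡ 1, so inverse 218.
N/37 = 7519829; 7519829 ≡ 23 (mod 37); 23·29 ≡ 1, so inverse 29.
N/157 = 1772189; 1772189 ≡ 130 (mod 157); 130·93 ≡ 1, so inverse 93.
N/211 = 1318643; 1318643 ≡ 104 (mod 211); 104·140 ≡ 1, so inverse 140.
x ≡ 156·1225699·218 + 34·7519829·29 + 141·1772189·93 + 143·1318643·140 = 98736070203.
98736070203 mod 278233673 = 241349961.

241349961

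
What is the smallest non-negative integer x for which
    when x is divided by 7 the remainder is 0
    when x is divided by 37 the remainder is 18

203

Combine the congruences pairwise.
From x ≡ 0 (mod 7) write x = 0 + 7t. Substituting into x ≡ 18 (mod 37) gives 7t ≡ 18 (mod 37), and since 7⁻¹ ≡ 16 (mod 37), t ≡ 29. Hence x ≡ 0 + 7·29 = 203 (mod 259).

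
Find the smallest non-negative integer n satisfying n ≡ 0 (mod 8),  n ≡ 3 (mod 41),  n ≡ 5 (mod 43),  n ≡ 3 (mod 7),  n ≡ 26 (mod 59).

The moduli are pairwise coprime; M = 8·41·43·7·59 = 5824952.
M/8 = 728119; 728119 ≡ 7 (mod 8); 7·7 ≡ 1, so inverse 7.
M/41 = 142072; 142072 ≡ 7 (mod 41); 7·6 ≡ 1, so inverse 6.
M/43 = 135464; 135464 ≡ 14 (mod 43); 14·40 ≡ 1, so inverse 40.
M/7 = 832136; 832136 ≡ 4 (mod 7); 4·2 ≡ 1, so inverse 2.
M/59 = 98728; 98728 ≡ 21 (mod 59); 21·45 ≡ 1, so inverse 45.
n ≡ 0·728119·7 + 3·142072·6 + 5·135464·40 + 3·832136·2 + 26·98728·45 = 150154672.
150154672 mod 5824952 = 4530872.

4530872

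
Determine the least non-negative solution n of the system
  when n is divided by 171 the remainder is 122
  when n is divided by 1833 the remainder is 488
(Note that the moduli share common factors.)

gcd(171, 1833) = 3 and 3 | (488 − 122), so the pair is consistent; merging gives n ≡ 53645 (mod 104481), where 104481 = lcm(171, 1833).
The solution is unique modulo lcm(171, 1833) = 104481.

53645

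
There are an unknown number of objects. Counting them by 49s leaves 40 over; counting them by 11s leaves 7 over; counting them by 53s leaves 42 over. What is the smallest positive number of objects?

6508

The moduli are pairwise coprime; M = 49·11·53 = 28567.
M/49 = 583; 583 ≡ 44 (mod 49); 44·39 ≡ 1, so inverse 39.
M/11 = 2597; 2597 ≡ 1 (mod 11), inverse 1.
M/53 = 539; 539 ≡ 9 (mod 53); 9·6 ≡ 1, so inverse 6.
N ≡ 40·583·39 + 7·2597·1 + 42·539·6 = 1063487.
1063487 mod 28567 = 6508.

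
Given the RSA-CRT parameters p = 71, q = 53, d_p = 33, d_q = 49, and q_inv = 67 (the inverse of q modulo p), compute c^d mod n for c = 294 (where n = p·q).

m₁ = c^(d_p) mod p: c ≡ 10 (mod 71), and 10^33 mod 71 = 49.
m₂ = c^(d_q) mod q: c ≡ 29 (mod 53), and 29^49 mod 53 = 6.
h = q_inv·(m₁ − m₂) mod p = 67·(49 − 6) mod 71 = 41.
m = m₂ + h·q = 6 + 41·53 = 2179.

2179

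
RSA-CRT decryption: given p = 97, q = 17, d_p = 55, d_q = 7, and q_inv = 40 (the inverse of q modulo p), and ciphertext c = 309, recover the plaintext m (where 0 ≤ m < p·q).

m₁ = c^(d_p) mod p: c ≡ 18 (mod 97), and 18^55 mod 97 = 70.
m₂ = c^(d_q) mod q: c ≡ 3 (mod 17), and 3^7 mod 17 = 11.
h = q_inv·(m₁ − m₂) mod p = 40·(70 − 11) mod 97 = 32.
m = m₂ + h·q = 11 + 32·17 = 555.

555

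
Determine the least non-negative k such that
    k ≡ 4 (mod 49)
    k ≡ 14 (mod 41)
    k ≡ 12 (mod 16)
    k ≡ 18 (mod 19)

274796

From k ≡ 4 (mod 49) write k = 4 + 49t. Substituting into k ≡ 14 (mod 41) gives 49t ≡ 10 (mod 41), and since 8⁻¹ ≡ 36 (mod 41), t ≡ 32. Hence k ≡ 4 + 49·32 = 1572 (mod 2009).
From k ≡ 1572 (mod 2009) write k = 1572 + 2009t. Substituting into k ≡ 12 (mod 16) gives 2009t ≡ 8 (mod 16), and since 9⁻¹ ≡ 9 (mod 16), t ≡ 8. Hence k ≡ 1572 + 2009·8 = 17644 (mod 32144).
From k ≡ 17644 (mod 32144) write k = 17644 + 32144t. Substituting into k ≡ 18 (mod 19) gives 32144t ≡ 6 (mod 19), and since 15⁻¹ ≡ 14 (mod 19), t ≡ 8. Hence k ≡ 17644 + 32144·8 = 274796 (mod 610736).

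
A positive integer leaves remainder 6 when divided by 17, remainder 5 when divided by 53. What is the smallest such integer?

482

From k ≡ 6 (mod 17) write k = 6 + 17t. Substituting into k ≡ 5 (mod 53) gives 17t ≡ 52 (mod 53), and since 17⁻¹ ≡ 25 (mod 53), t ≡ 28. Hence k ≡ 6 + 17·28 = 482 (mod 901).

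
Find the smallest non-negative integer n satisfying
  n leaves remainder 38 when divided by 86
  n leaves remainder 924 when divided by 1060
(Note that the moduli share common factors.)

42264

gcd(86, 1060) = 2 and 2 | (924 − 38), so the pair is consistent; merging gives n ≡ 42264 (mod 45580), where 45580 = lcm(86, 1060).
The solution is unique modulo lcm(86, 1060) = 45580.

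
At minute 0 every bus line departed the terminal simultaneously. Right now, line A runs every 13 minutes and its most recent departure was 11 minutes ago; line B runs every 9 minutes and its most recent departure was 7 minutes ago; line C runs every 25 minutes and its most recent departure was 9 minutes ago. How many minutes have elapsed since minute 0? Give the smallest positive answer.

The moduli are pairwise coprime; N = 13·9·25 = 2925.
N/13 = 225; 225 ≡ 4 (mod 13); 4·10 ≡ 1, so inverse 10.
N/9 = 325; 325 ≡ 1 (mod 9), inverse 1.
N/25 = 117; 117 ≡ 17 (mod 25); 17·3 ≡ 1, so inverse 3.
t ≡ 11·225·10 + 7·325·1 + 9·117·3 = 30184.
30184 mod 2925 = 934.

934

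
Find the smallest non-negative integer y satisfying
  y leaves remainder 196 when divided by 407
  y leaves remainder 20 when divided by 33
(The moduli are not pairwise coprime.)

1010

gcd(407, 33) = 11 and 11 | (20 − 196), so the pair is consistent; merging gives y ≡ 1010 (mod 1221), where 1221 = lcm(407, 33).
The solution is unique modulo lcm(407, 33) = 1221.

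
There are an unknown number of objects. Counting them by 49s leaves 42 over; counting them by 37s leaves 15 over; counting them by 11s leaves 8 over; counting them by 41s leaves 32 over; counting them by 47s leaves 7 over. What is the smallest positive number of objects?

20255221

The moduli are pairwise coprime; M = 49·37·11·41·47 = 38430161.
M/49 = 784289; 784289 ≡ 44 (mod 49); 44·39 ≡ 1, so inverse 39.
M/37 = 1038653; 1038653 ≡ 26 (mod 37); 26·10 ≡ 1, so inverse 10.
M/11 = 3493651; 3493651 ≡ 7 (mod 11); 7·8 ≡ 1, so inverse 8.
M/41 = 937321; 937321 ≡ 20 (mod 41); 20·39 ≡ 1, so inverse 39.
M/47 = 817663; 817663 ≡ 4 (mod 47); 4·12 ≡ 1, so inverse 12.
N ≡ 42·784289·39 + 15·1038653·10 + 8·3493651·8 + 32·937321·39 + 7·817663·12 = 2902517296.
2902517296 mod 38430161 = 20255221.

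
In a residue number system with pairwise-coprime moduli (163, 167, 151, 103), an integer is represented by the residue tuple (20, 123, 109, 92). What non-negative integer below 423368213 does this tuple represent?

333977077

Combine the congruences pairwise.
From x ≡ 20 (mod 163) write x = 20 + 163t. Substituting into x ≡ 123 (mod 167) gives 163t ≡ 103 (mod 167), and since 163⁻¹ ≡ 125 (mod 167), t ≡ 16. Hence x ≡ 20 + 163·16 = 2628 (mod 27221).
From x ≡ 2628 (mod 27221) write x = 2628 + 27221t. Substituting into x ≡ 109 (mod 151) gives 27221t ≡ 48 (mod 151), and since 41⁻¹ ≡ 70 (mod 151), t ≡ 38. Hence x ≡ 2628 + 27221·38 = 1037026 (mod 4110371).
From x ≡ 1037026 (mod 4110371) write x = 1037026 + 4110371t. Substituting into x ≡ 92 (mod 103) gives 4110371t ≡ 70 (mod 103), and since 53⁻¹ ≡ 35 (mod 103), t ≡ 81. Hence x ≡ 1037026 + 4110371·81 = 333977077 (mod 423368213).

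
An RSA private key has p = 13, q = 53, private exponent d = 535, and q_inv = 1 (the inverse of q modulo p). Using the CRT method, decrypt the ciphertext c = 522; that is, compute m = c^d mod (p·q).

d_p = d mod (p−1) = 535 mod 12 = 7; d_q = d mod (q−1) = 15.
m₁ = c^(d_p) mod p: c ≡ 2 (mod 13), and 2^7 mod 13 = 11.
m₂ = c^(d_q) mod q: c ≡ 45 (mod 53), and 45^15 mod 53 = 12.
h = q_inv·(m₁ − m₂) mod p = 1·(11 − 12) mod 13 = 12.
m = m₂ + h·q = 12 + 12·53 = 648.

648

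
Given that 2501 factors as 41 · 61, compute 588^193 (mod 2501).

Mod 41: 588 ≡ 14; by Fermat, exponent reduces to 193 mod 40 = 33; 14^33 ≡ 14 (mod 41).
Mod 61: 588 ≡ 39; by Fermat, exponent reduces to 193 mod 60 = 13; 39^13 ≡ 46 (mod 61).
Combine by CRT: x ≡ 14 (mod 41), x ≡ 46 (mod 61) ⇒ x ≡ 1449 (mod 2501).

1449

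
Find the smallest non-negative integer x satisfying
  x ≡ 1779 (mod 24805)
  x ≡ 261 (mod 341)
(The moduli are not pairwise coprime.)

Combine the congruences pairwise.
gcd(24805, 341) = 11 and 11 | (261 − 1779), so the pair is consistent; merging gives x ≡ 621904 (mod 768955), where 768955 = lcm(24805, 341).
The solution is unique modulo lcm(24805, 341) = 768955.

621904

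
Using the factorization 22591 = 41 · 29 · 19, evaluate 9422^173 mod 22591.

14083

Mod 41: 9422 ≡ 33; by Fermat, exponent reduces to 173 mod 40 = 13; 33^13 ≡ 20 (mod 41).
Mod 29: 9422 ≡ 26; by Fermat, exponent reduces to 173 mod 28 = 5; 26^5 ≡ 18 (mod 29).
Mod 19: 9422 ≡ 17; by Fermat, exponent reduces to 173 mod 18 = 11; 17^11 ≡ 4 (mod 19).
Combine by CRT: x ≡ 20 (mod 41), x ≡ 18 (mod 29), x ≡ 4 (mod 19) ⇒ x ≡ 14083 (mod 22591).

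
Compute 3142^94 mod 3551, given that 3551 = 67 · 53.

248

Mod 67: 3142 ≡ 60; by Fermat, exponent reduces to 94 mod 66 = 28; 60^28 ≡ 47 (mod 67).
Mod 53: 3142 ≡ 15; by Fermat, exponent reduces to 94 mod 52 = 42; 15^42 ≡ 36 (mod 53).
Combine by CRT: x ≡ 47 (mod 67), x ≡ 36 (mod 53) ⇒ x ≡ 248 (mod 3551).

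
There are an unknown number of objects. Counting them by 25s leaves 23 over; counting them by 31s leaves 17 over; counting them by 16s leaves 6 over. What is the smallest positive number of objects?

7798

The moduli are pairwise coprime; M = 25·31·16 = 12400.
M/25 = 496; 496 ≡ 21 (mod 25); 21·6 ≡ 1, so inverse 6.
M/31 = 400; 400 ≡ 28 (mod 31); 28·10 ≡ 1, so inverse 10.
M/16 = 775; 775 ≡ 7 (mod 16); 7·7 ≡ 1, so inverse 7.
N ≡ 23·496·6 + 17·400·10 + 6·775·7 = 168998.
168998 mod 12400 = 7798.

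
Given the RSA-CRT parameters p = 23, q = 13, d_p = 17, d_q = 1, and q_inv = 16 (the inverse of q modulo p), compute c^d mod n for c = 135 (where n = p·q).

m₁ = c^(d_p) mod p: c ≡ 20 (mod 23), and 20^17 mod 23 = 7.
m₂ = c^(d_q) mod q: c ≡ 5 (mod 13), and 5^1 mod 13 = 5.
h = q_inv·(m₁ − m₂) mod p = 16·(7 − 5) mod 23 = 9.
m = m₂ + h·q = 5 + 9·13 = 122.

122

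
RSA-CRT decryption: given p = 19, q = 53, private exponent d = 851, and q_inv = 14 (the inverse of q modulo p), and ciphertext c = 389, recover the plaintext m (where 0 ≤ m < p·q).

92

d_p = d mod (p−1) = 851 mod 18 = 5; d_q = d mod (q−1) = 19.
m₁ = c^(d_p) mod p: c ≡ 9 (mod 19), and 9^5 mod 19 = 16.
m₂ = c^(d_q) mod q: c ≡ 18 (mod 53), and 18^19 mod 53 = 39.
h = q_inv·(m₁ − m₂) mod p = 14·(16 − 39) mod 19 = 1.
m = m₂ + h·q = 39 + 1·53 = 92.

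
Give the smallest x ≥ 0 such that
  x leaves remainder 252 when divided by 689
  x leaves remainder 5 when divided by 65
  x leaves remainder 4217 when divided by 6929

gcd(689, 65) = 13 and 13 | (5 − 252), so the pair is consistent; merging gives x ≡ 1630 (mod 3445), where 3445 = lcm(689, 65).
gcd(3445, 6929) = 13 and 13 | (4217 − 1630), so the pair is consistent; merging gives x ≡ 156655 (mod 1836185), where 1836185 = lcm(3445, 6929).
The solution is unique modulo lcm(689, 65, 6929) = 1836185.

156655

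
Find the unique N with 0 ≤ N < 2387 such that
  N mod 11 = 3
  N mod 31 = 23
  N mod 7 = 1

Combine the congruences pairwise.
From N ≡ 3 (mod 11) write N = 3 + 11t. Substituting into N ≡ 23 (mod 31) gives 11t ≡ 20 (mod 31), and since 11⁻¹ ≡ 17 (mod 31), t ≡ 30. Hence N ≡ 3 + 11·30 = 333 (mod 341).
From N ≡ 333 (mod 341) write N = 333 + 341t. Substituting into N ≡ 1 (mod 7) gives 341t ≡ 4 (mod 7), and since 5⁻¹ ≡ 3 (mod 7), t ≡ 5. Hence N ≡ 333 + 341·5 = 2038 (mod 2387).

2038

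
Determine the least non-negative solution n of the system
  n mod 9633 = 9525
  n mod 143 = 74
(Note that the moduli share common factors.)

86589

gcd(9633, 143) = 13 and 13 | (74 − 9525), so the pair is consistent; merging gives n ≡ 86589 (mod 105963), where 105963 = lcm(9633, 143).
The solution is unique modulo lcm(9633, 143) = 105963.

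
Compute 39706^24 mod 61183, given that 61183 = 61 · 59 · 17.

Mod 61: 39706 ≡ 56; 56^24 ≡ 34 (mod 61).
Mod 59: 39706 ≡ 58; 58^24 ≡ 1 (mod 59).
Mod 17: 39706 ≡ 11; by Fermat, exponent reduces to 24 mod 16 = 8; 11^8 ≡ 16 (mod 17).
Combine by CRT: x ≡ 34 (mod 61), x ≡ 1 (mod 59), x ≡ 16 (mod 17) ⇒ x ≡ 58411 (mod 61183).

58411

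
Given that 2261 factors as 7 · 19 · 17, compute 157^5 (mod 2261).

Mod 7: 157 ≡ 3; 3^5 ≡ 5 (mod 7).
Mod 19: 157 ≡ 5; 5^5 ≡ 9 (mod 19).
Mod 17: 157 ≡ 4; 4^5 ≡ 4 (mod 17).
Combine by CRT: x ≡ 5 (mod 7), x ≡ 9 (mod 19), x ≡ 4 (mod 17) ⇒ x ≡ 446 (mod 2261).

446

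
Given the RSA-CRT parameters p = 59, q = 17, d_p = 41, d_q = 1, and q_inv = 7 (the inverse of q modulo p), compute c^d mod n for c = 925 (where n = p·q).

823

m₁ = c^(d_p) mod p: c ≡ 40 (mod 59), and 40^41 mod 59 = 56.
m₂ = c^(d_q) mod q: c ≡ 7 (mod 17), and 7^1 mod 17 = 7.
h = q_inv·(m₁ − m₂) mod p = 7·(56 − 7) mod 59 = 48.
m = m₂ + h·q = 7 + 48·17 = 823.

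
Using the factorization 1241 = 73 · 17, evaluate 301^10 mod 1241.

Mod 73: 301 ≡ 9; 9^10 ≡ 64 (mod 73).
Mod 17: 301 ≡ 12; 12^10 ≡ 9 (mod 17).
Combine by CRT: x ≡ 64 (mod 73), x ≡ 9 (mod 17) ⇒ x ≡ 502 (mod 1241).

502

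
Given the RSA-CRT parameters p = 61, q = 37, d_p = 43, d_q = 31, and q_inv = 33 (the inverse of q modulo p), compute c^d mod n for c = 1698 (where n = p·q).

885

m₁ = c^(d_p) mod p: c ≡ 51 (mod 61), and 51^43 mod 61 = 31.
m₂ = c^(d_q) mod q: c ≡ 33 (mod 37), and 33^31 mod 37 = 34.
h = q_inv·(m₁ − m₂) mod p = 33·(31 − 34) mod 61 = 23.
m = m₂ + h·q = 34 + 23·37 = 885.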